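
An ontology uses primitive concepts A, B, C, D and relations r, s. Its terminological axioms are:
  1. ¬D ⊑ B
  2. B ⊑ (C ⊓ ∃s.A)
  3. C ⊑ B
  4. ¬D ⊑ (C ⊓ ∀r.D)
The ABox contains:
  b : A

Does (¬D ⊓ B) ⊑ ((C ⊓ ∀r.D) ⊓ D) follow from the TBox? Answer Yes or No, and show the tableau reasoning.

No

1. (¬D ⊓ B) ⊑ ((C ⊓ ∀r.D) ⊓ D)  ⇔  ((¬D ⊓ B) ⊓ ((¬C ⊔ ∃r.¬D) ⊔ ¬D)) unsat w.r.t. T
   apply at x₀: B⊑(C ⊓ ∃s.A); ¬D⊑(C ⊓ ∀r.D)
   open: L(x₀) ⊇ {B, C, ¬D, ∀r.D, ∃s.A} (+ ∃-successors)
2. Hence (¬D ⊓ B) ⊑ ((C ⊓ ∀r.D) ⊓ D): not entailed.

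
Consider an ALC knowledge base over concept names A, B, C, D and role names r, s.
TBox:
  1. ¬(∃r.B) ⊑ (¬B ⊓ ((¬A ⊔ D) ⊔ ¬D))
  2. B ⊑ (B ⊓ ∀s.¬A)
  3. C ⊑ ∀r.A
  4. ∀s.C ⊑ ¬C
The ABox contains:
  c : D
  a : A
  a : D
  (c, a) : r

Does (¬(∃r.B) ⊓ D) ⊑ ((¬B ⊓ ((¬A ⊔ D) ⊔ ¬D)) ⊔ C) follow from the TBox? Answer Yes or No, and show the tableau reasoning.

Yes

1. (¬(∃r.B) ⊓ D) ⊑ ((¬B ⊓ ((¬A ⊔ D) ⊔ ¬D)) ⊔ C)  ⇔  ((∀r.¬B ⊓ D) ⊓ ((B ⊔ ((A ⊓ ¬D) ⊓ D)) ⊓ ¬C)) unsat w.r.t. T
   all branches close; clash {D, ¬D} at x₀
2. Hence (¬(∃r.B) ⊓ D) ⊑ ((¬B ⊓ ((¬A ⊔ D) ⊔ ¬D)) ⊔ C): entailed.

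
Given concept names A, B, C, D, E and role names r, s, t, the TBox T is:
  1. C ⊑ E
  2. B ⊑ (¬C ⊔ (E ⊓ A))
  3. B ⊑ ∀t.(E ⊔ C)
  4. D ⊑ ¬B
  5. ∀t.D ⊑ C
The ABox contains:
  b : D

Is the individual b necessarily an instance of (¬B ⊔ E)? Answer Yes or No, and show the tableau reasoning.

1. b : (¬B ⊔ E)?  L(b) = {D} ∪ {(B ⊓ ¬E)}
   clash {E, ¬E} at b — b ∈ (¬B ⊔ E)
2. Hence b : (¬B ⊔ E): entailed.

Yes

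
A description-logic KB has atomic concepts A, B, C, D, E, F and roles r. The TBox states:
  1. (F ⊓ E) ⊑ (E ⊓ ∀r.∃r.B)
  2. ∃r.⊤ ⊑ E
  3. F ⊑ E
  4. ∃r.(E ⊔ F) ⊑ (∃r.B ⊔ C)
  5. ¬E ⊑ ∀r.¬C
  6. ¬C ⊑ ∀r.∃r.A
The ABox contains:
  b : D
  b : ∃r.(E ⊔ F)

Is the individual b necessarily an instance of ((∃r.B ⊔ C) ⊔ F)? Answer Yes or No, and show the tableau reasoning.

1. b : ((∃r.B ⊔ C) ⊔ F)?  L(b) = {D, ∃r.(E ⊔ F)} ∪ {((∀r.¬B ⊓ ¬C) ⊓ ¬F)}
   clash {C, ¬C} at b — b ∈ ((∃r.B ⊔ C) ⊔ F)
2. Hence b : ((∃r.B ⊔ C) ⊔ F): entailed.

Yes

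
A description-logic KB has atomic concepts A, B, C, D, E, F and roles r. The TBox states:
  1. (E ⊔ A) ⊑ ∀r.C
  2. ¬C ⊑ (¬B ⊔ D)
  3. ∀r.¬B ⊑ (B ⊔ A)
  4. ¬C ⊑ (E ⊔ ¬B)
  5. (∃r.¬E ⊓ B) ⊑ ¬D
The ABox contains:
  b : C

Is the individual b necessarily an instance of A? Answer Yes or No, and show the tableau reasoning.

1. b : A?  L(b) = {C} ∪ {¬A}
   open: L(b) ⊇ {C, ¬A, ¬E, ∀r.E, ∃r.B} (+ ∃-successors) — b ∉ A possible
2. Hence b : A: not entailed.

No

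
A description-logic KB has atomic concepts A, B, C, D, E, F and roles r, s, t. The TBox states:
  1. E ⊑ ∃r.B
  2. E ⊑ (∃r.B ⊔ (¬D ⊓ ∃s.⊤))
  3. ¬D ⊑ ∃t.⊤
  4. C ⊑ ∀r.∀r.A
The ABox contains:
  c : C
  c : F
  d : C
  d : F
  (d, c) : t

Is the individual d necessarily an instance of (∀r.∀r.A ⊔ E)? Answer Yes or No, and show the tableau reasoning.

1. d : (∀r.∀r.A ⊔ E)?  L(d) = {C, F} ∪ {(∃r.∃r.¬A ⊓ ¬E)}
   clash {A, ¬A} at an ∃-successor — d ∈ (∀r.∀r.A ⊔ E)
2. Hence d : (∀r.∀r.A ⊔ E): entailed.

Yes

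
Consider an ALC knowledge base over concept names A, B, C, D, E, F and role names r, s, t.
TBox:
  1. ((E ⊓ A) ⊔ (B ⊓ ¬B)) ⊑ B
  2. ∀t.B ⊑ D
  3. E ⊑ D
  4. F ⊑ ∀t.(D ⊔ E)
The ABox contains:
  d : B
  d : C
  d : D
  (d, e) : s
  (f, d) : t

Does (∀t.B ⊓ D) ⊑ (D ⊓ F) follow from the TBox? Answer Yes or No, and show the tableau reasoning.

No

1. (∀t.B ⊓ D) ⊑ (D ⊓ F)  ⇔  ((∀t.B ⊓ D) ⊓ (¬D ⊔ ¬F)) unsat w.r.t. T
   open: L(x₀) ⊇ {D, ¬B, ¬E, ¬F, ∀t.B}
2. Hence (∀t.B ⊓ D) ⊑ (D ⊓ F): not entailed.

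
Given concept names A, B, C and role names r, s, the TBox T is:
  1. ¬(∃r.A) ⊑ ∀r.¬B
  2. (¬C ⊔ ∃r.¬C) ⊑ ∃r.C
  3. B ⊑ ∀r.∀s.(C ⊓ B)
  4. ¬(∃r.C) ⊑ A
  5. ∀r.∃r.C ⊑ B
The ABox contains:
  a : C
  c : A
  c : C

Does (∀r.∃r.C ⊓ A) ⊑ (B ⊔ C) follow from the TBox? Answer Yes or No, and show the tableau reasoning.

Yes

1. (∀r.∃r.C ⊓ A) ⊑ (B ⊔ C)  ⇔  ((∀r.∃r.C ⊓ A) ⊓ (¬B ⊓ ¬C)) unsat w.r.t. T
   all branches close; clash {B, ¬B} at x₀
2. Hence (∀r.∃r.C ⊓ A) ⊑ (B ⊔ C): entailed.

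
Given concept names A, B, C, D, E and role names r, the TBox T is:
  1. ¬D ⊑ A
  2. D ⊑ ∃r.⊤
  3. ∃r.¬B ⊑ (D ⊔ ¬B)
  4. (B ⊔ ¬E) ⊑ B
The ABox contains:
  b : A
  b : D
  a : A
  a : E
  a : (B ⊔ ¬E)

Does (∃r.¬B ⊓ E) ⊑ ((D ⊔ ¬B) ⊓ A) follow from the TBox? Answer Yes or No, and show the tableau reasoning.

No

1. (∃r.¬B ⊓ E) ⊑ ((D ⊔ ¬B) ⊓ A)  ⇔  ((∃r.¬B ⊓ E) ⊓ ((¬D ⊓ B) ⊔ ¬A)) unsat w.r.t. T
   apply at x₀: ∃r.¬B⊑(D ⊔ ¬B)
   open: L(x₀) ⊇ {D, E, ¬A, ¬B, ∃r.¬B, …} (+ ∃-successors)
2. Hence (∃r.¬B ⊓ E) ⊑ ((D ⊔ ¬B) ⊓ A): not entailed.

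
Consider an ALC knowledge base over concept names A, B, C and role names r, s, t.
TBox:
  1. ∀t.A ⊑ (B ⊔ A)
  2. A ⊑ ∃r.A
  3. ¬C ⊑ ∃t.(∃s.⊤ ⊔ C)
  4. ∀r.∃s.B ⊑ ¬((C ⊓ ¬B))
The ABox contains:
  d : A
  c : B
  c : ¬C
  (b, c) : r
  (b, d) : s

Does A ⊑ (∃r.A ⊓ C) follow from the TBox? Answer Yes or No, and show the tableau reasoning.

No

1. A ⊑ (∃r.A ⊓ C)  ⇔  (A ⊓ (∀r.¬A ⊔ ¬C)) unsat w.r.t. T
   apply at x₀: A⊑∃r.A
   open: L(x₀) ⊇ {A, ¬C, ∃r.A, ∃r.∀s.¬B, ∃t.(∃s.⊤ ⊔ C), …} (+ ∃-successors)
2. Hence A ⊑ (∃r.A ⊓ C): not entailed.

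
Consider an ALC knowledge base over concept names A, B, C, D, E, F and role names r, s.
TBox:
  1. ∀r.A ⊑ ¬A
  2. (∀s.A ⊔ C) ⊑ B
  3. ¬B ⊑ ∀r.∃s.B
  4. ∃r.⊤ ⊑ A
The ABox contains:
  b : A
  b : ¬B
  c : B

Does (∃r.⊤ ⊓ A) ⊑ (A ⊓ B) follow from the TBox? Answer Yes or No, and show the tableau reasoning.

No

1. (∃r.⊤ ⊓ A) ⊑ (A ⊓ B)  ⇔  ((∃r.⊤ ⊓ A) ⊓ (¬A ⊔ ¬B)) unsat w.r.t. T
   open: L(x₀) ⊇ {A, ¬B, ¬C, ∀r.∃s.B, ∃r.¬A, …} (+ ∃-successors)
2. Hence (∃r.⊤ ⊓ A) ⊑ (A ⊓ B): not entailed.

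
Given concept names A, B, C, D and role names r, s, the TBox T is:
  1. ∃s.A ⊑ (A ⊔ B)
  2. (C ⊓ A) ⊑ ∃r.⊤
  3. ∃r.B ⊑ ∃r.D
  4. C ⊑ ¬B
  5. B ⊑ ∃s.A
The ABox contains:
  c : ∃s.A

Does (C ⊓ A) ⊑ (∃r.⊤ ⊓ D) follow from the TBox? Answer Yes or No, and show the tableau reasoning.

1. (C ⊓ A) ⊑ (∃r.⊤ ⊓ D)  ⇔  ((C ⊓ A) ⊓ (∀r.⊥ ⊔ ¬D)) unsat w.r.t. T
   apply at x₀: (C ⊓ A)⊑∃r.⊤; C⊑¬B
   open: L(x₀) ⊇ {A, C, ¬B, ¬D, ∀r.¬B, …} (+ ∃-successors)
2. Hence (C ⊓ A) ⊑ (∃r.⊤ ⊓ D): not entailed.

No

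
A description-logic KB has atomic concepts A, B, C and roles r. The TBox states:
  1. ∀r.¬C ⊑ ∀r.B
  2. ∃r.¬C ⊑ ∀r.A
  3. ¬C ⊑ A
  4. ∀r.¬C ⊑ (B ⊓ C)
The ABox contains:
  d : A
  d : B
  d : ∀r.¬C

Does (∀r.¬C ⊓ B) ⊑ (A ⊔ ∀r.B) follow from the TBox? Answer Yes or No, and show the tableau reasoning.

Yes

1. (∀r.¬C ⊓ B) ⊑ (A ⊔ ∀r.B)  ⇔  ((∀r.¬C ⊓ B) ⊓ (¬A ⊓ ∃r.¬B)) unsat w.r.t. T
   all branches close; clash {A, ¬A} at x₀
2. Hence (∀r.¬C ⊓ B) ⊑ (A ⊔ ∀r.B): entailed.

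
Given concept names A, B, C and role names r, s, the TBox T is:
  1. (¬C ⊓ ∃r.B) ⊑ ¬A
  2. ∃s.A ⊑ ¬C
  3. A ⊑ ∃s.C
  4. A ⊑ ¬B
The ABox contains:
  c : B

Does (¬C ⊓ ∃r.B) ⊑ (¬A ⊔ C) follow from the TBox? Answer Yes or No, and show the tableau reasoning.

1. (¬C ⊓ ∃r.B) ⊑ (¬A ⊔ C)  ⇔  ((¬C ⊓ ∃r.B) ⊓ (A ⊓ ¬C)) unsat w.r.t. T
   all branches close; clash {A, ¬A} at x₀
2. Hence (¬C ⊓ ∃r.B) ⊑ (¬A ⊔ C): entailed.

Yes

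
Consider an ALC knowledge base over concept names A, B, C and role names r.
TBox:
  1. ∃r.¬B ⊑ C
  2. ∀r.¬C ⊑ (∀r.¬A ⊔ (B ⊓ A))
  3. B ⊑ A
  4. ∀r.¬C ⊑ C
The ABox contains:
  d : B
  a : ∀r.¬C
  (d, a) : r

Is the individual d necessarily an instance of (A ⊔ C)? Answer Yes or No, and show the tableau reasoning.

Yes

1. d : (A ⊔ C)?  L(d) = {B} ∪ {(¬A ⊓ ¬C)}
   clash {A, ¬A} at d — d ∈ (A ⊔ C)
2. Hence d : (A ⊔ C): entailed.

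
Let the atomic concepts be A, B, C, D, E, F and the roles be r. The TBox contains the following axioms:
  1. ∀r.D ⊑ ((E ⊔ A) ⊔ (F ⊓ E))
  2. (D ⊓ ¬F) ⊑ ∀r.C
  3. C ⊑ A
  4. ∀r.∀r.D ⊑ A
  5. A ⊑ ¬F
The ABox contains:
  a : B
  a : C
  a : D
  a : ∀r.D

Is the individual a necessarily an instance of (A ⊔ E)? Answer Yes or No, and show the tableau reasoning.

Yes

1. a : (A ⊔ E)?  L(a) = {B, C, D, ∀r.D} ∪ {(¬A ⊓ ¬E)}
   clash {A, ¬A} at a — a ∈ (A ⊔ E)
2. Hence a : (A ⊔ E): entailed.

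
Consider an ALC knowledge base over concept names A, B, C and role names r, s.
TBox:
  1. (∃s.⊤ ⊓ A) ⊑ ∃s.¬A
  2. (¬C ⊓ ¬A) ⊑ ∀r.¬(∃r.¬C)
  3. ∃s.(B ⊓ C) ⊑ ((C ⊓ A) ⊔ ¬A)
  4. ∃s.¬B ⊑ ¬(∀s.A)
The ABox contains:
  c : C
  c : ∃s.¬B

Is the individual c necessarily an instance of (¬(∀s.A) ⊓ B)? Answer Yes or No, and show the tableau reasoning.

1. c : (¬(∀s.A) ⊓ B)?  L(c) = {C, ∃s.¬B} ∪ {(∀s.A ⊔ ¬B)}
   apply at c: ∃s.¬B⊑¬(∀s.A)
   open: L(c) ⊇ {C, ¬A, ¬B, ∀s.(¬B ⊔ ¬C), ∃s.¬A, …} (+ ∃-successors) — c ∉ (¬(∀s.A) ⊓ B) possible
2. Hence c : (¬(∀s.A) ⊓ B): not entailed.

No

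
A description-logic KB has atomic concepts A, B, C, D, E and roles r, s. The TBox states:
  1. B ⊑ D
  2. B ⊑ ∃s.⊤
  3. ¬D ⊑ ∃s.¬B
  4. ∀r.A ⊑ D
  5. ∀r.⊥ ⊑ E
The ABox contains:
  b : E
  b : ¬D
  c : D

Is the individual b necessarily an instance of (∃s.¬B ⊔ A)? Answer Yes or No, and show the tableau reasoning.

Yes

1. b : (∃s.¬B ⊔ A)?  L(b) = {E, ¬D} ∪ {(∀s.B ⊓ ¬A)}
   clash {D, ¬D} at b — b ∈ (∃s.¬B ⊔ A)
2. Hence b : (∃s.¬B ⊔ A): entailed.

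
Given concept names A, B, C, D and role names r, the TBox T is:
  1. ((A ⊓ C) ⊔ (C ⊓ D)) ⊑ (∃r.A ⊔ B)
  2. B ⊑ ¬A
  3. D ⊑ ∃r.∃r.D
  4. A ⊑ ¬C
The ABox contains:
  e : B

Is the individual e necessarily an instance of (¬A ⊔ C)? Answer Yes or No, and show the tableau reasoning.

1. e : (¬A ⊔ C)?  L(e) = {B} ∪ {(A ⊓ ¬C)}
   clash {A, ¬A} at e — e ∈ (¬A ⊔ C)
2. Hence e : (¬A ⊔ C): entailed.

Yes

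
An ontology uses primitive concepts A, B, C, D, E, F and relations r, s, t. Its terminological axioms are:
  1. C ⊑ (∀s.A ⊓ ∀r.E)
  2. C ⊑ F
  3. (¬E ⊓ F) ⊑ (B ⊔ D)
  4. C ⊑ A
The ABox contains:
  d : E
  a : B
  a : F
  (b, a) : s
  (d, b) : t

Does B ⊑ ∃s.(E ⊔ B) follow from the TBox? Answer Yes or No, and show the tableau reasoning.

No

1. B ⊑ ∃s.(E ⊔ B)  ⇔  (B ⊓ ∀s.(¬E ⊓ ¬B)) unsat w.r.t. T
   open: L(x₀) ⊇ {B, E, ¬C, ∀s.(¬E ⊓ ¬B)}
2. Hence B ⊑ ∃s.(E ⊔ B): not entailed.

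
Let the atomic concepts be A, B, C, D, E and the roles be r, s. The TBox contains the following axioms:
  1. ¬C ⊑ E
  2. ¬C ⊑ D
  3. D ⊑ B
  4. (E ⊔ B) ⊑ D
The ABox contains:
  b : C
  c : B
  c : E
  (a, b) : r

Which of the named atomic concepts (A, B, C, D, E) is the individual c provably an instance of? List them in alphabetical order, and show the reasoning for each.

{B, D, E}

1. c : A?  L(c) = {B, E} ∪ {¬A}
   open: L(c) ⊇ {B, C, D, E, ¬A} — c ∉ A possible
2. c : B?  L(c) = {B, E} ∪ {¬B}
   clash {B, ¬B} at c — c ∈ B
3. c : C?  L(c) = {B, E} ∪ {¬C}
   apply at c: ¬C⊑D
   open: L(c) ⊇ {B, D, E, ¬C} — c ∉ C possible
4. c : D?  L(c) = {B, E} ∪ {¬D}
   clash {D, ¬D} at c — c ∈ D
5. c : E?  L(c) = {B, E} ∪ {¬E}
   clash {E, ¬E} at c — c ∈ E
6. Entailed for c: {B, D, E}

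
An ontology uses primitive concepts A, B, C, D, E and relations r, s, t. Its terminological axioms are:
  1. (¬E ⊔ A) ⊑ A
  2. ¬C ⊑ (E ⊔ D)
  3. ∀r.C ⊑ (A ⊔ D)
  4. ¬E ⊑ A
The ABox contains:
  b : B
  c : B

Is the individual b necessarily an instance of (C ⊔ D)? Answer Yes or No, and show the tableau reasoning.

No

1. b : (C ⊔ D)?  L(b) = {B} ∪ {(¬C ⊓ ¬D)}
   apply at b: ¬C⊑(E ⊔ D)
   open: L(b) ⊇ {B, E, ¬A, ¬C, ¬D, …} (+ ∃-successors) — b ∉ (C ⊔ D) possible
2. Hence b : (C ⊔ D): not entailed.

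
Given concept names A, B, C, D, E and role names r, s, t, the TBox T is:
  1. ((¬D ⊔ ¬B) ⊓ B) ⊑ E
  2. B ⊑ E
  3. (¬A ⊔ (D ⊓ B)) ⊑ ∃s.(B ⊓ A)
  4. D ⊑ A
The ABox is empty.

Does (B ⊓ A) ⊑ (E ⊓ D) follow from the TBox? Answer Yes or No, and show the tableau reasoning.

No

1. (B ⊓ A) ⊑ (E ⊓ D)  ⇔  ((B ⊓ A) ⊓ (¬E ⊔ ¬D)) unsat w.r.t. T
   apply at x₀: B⊑E
   open: L(x₀) ⊇ {A, B, E, ¬D}
2. Hence (B ⊓ A) ⊑ (E ⊓ D): not entailed.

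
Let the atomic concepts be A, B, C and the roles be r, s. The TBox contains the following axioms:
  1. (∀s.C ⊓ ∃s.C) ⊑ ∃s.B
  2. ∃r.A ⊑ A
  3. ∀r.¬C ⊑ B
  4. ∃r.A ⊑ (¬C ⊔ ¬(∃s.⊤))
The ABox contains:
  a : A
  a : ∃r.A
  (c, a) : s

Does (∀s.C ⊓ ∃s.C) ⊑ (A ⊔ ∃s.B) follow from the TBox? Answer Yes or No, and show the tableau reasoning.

1. (∀s.C ⊓ ∃s.C) ⊑ (A ⊔ ∃s.B)  ⇔  ((∀s.C ⊓ ∃s.C) ⊓ (¬A ⊓ ∀s.¬B)) unsat w.r.t. T
   all branches close; clash {A, ¬A} at x₀
2. Hence (∀s.C ⊓ ∃s.C) ⊑ (A ⊔ ∃s.B): entailed.

Yes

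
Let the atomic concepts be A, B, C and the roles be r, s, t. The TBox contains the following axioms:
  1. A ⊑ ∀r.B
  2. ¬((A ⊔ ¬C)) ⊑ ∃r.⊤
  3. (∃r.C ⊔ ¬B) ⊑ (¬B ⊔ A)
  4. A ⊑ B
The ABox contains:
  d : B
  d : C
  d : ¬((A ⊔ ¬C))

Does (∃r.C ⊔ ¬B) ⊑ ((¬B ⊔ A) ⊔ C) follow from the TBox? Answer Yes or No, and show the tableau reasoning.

1. (∃r.C ⊔ ¬B) ⊑ ((¬B ⊔ A) ⊔ C)  ⇔  ((∃r.C ⊔ ¬B) ⊓ ((B ⊓ ¬A) ⊓ ¬C)) unsat w.r.t. T
   all branches close; clash {B, ¬B} at x₀
2. Hence (∃r.C ⊔ ¬B) ⊑ ((¬B ⊔ A) ⊔ C): entailed.

Yes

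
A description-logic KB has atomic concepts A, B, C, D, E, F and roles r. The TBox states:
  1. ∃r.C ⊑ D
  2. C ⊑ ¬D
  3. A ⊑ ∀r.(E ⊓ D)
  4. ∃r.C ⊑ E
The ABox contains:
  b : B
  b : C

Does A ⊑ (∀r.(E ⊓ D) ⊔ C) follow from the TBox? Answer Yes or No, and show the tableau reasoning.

1. A ⊑ (∀r.(E ⊓ D) ⊔ C)  ⇔  (A ⊓ (∃r.(¬E ⊔ ¬D) ⊓ ¬C)) unsat w.r.t. T
   all branches close; clash {D, ¬D} at an ∃-successor
2. Hence A ⊑ (∀r.(E ⊓ D) ⊔ C): entailed.

Yes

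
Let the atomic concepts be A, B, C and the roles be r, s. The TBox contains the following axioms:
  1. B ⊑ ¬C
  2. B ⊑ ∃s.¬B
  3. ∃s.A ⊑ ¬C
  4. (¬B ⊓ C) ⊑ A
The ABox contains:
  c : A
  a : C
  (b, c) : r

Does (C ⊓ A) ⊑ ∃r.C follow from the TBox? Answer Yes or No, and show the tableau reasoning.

No

1. (C ⊓ A) ⊑ ∃r.C  ⇔  ((C ⊓ A) ⊓ ∀r.¬C) unsat w.r.t. T
   open: L(x₀) ⊇ {A, C, ¬B, ∀r.¬C, ∀s.¬A}
2. Hence (C ⊓ A) ⊑ ∃r.C: not entailed.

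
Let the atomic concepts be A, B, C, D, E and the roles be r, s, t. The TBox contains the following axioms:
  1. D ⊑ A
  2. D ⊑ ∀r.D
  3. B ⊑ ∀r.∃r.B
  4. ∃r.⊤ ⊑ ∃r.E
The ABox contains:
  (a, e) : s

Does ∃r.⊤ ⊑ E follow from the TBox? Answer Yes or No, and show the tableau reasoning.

No

1. ∃r.⊤ ⊑ E  ⇔  (∃r.⊤ ⊓ ¬E) unsat w.r.t. T
   apply at x₀: ∃r.⊤⊑∃r.E
   open: L(x₀) ⊇ {¬B, ¬D, ¬E, ∃r.E, ∃r.⊤} (+ ∃-successors)
2. Hence ∃r.⊤ ⊑ E: not entailed.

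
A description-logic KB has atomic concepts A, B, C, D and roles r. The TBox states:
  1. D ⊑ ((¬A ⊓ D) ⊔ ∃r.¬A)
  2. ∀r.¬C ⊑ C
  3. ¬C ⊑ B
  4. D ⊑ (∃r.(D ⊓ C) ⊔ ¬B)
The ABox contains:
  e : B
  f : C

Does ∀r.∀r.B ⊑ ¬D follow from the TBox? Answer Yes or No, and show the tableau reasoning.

1. ∀r.∀r.B ⊑ ¬D  ⇔  (∀r.∀r.B ⊓ D) unsat w.r.t. T
   apply at x₀: D⊑((¬A ⊓ D) ⊔ ∃r.¬A); D⊑(∃r.(D ⊓ C) ⊔ ¬B)
   open: L(x₀) ⊇ {C, D, ¬A, ∀r.∀r.B, ∃r.(D ⊓ C)} (+ ∃-successors)
2. Hence ∀r.∀r.B ⊑ ¬D: not entailed.

No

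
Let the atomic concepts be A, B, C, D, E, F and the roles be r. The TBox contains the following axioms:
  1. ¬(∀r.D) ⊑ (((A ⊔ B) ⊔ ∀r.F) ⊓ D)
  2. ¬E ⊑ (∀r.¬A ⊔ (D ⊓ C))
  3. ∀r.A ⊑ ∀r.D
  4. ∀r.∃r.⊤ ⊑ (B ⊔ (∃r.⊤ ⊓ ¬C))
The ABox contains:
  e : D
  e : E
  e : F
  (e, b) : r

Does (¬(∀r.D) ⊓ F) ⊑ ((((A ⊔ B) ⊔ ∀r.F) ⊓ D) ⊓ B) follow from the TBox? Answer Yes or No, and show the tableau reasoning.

1. (¬(∀r.D) ⊓ F) ⊑ ((((A ⊔ B) ⊔ ∀r.F) ⊓ D) ⊓ B)  ⇔  ((∃r.¬D ⊓ F) ⊓ ((((¬A ⊓ ¬B) ⊓ ∃r.¬F) ⊔ ¬D) ⊔ ¬B)) unsat w.r.t. T
   apply at x₀: ¬(∀r.D)⊑(((A ⊔ B) ⊔ ∀r.F) ⊓ D)
   open: L(x₀) ⊇ {A, D, E, F, ¬B, …} (+ ∃-successors)
2. Hence (¬(∀r.D) ⊓ F) ⊑ ((((A ⊔ B) ⊔ ∀r.F) ⊓ D) ⊓ B): not entailed.

No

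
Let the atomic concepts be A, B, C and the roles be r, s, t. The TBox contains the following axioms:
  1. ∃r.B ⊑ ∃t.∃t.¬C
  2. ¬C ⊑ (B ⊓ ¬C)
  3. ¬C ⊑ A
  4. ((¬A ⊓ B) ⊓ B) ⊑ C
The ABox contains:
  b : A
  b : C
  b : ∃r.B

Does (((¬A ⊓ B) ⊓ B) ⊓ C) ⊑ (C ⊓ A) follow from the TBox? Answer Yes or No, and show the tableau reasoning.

1. (((¬A ⊓ B) ⊓ B) ⊓ C) ⊑ (C ⊓ A)  ⇔  ((((¬A ⊓ B) ⊓ B) ⊓ C) ⊓ (¬C ⊔ ¬A)) unsat w.r.t. T
   open: L(x₀) ⊇ {B, C, ¬A, ∀r.¬B}
2. Hence (((¬A ⊓ B) ⊓ B) ⊓ C) ⊑ (C ⊓ A): not entailed.

No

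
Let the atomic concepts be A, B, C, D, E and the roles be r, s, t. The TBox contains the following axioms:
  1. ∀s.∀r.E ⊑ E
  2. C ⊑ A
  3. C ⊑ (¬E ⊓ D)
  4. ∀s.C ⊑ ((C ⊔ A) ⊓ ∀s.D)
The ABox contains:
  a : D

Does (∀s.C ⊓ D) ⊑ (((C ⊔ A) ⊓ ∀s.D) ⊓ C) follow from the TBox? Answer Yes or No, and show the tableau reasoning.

No

1. (∀s.C ⊓ D) ⊑ (((C ⊔ A) ⊓ ∀s.D) ⊓ C)  ⇔  ((∀s.C ⊓ D) ⊓ (((¬C ⊓ ¬A) ⊔ ∃s.¬D) ⊔ ¬C)) unsat w.r.t. T
   apply at x₀: ∀s.C⊑((C ⊔ A) ⊓ ∀s.D)
   open: L(x₀) ⊇ {A, D, ¬C, ∀s.C, ∀s.D, …} (+ ∃-successors)
2. Hence (∀s.C ⊓ D) ⊑ (((C ⊔ A) ⊓ ∀s.D) ⊓ C): not entailed.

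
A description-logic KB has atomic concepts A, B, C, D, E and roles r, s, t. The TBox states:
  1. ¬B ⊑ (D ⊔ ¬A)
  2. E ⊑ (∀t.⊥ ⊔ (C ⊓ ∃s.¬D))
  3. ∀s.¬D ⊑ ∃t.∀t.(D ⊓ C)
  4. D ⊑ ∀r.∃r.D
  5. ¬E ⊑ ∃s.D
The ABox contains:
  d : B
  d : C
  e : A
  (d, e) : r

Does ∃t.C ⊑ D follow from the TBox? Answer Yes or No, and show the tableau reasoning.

1. ∃t.C ⊑ D  ⇔  (∃t.C ⊓ ¬D) unsat w.r.t. T
   open: L(x₀) ⊇ {B, C, E, ¬D, ∃s.D, …} (+ ∃-successors)
2. Hence ∃t.C ⊑ D: not entailed.

No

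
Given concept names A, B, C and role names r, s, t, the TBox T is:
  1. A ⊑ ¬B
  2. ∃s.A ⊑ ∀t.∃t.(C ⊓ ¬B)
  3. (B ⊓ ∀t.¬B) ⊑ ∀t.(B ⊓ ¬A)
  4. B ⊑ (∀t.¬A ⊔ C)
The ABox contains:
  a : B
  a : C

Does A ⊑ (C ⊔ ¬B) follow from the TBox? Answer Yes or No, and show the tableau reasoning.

1. A ⊑ (C ⊔ ¬B)  ⇔  (A ⊓ (¬C ⊓ B)) unsat w.r.t. T
   all branches close; clash {B, ¬B} at x₀
2. Hence A ⊑ (C ⊔ ¬B): entailed.

Yes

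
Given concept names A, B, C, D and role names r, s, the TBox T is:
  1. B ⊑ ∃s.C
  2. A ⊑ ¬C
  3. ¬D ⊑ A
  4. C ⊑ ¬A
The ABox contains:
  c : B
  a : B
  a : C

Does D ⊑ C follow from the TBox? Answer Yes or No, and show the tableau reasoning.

1. D ⊑ C  ⇔  (D ⊓ ¬C) unsat w.r.t. T
   open: L(x₀) ⊇ {D, ¬B, ¬C}
2. Hence D ⊑ C: not entailed.

No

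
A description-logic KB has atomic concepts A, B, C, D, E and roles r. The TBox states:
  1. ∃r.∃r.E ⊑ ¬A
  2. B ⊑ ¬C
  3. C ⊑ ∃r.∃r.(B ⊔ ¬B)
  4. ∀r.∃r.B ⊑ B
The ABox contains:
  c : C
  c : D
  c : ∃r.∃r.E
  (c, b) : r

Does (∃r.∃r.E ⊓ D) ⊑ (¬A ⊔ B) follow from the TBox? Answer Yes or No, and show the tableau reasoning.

Yes

1. (∃r.∃r.E ⊓ D) ⊑ (¬A ⊔ B)  ⇔  ((∃r.∃r.E ⊓ D) ⊓ (A ⊓ ¬B)) unsat w.r.t. T
   all branches close; clash {A, ¬A} at x₀
2. Hence (∃r.∃r.E ⊓ D) ⊑ (¬A ⊔ B): entailed.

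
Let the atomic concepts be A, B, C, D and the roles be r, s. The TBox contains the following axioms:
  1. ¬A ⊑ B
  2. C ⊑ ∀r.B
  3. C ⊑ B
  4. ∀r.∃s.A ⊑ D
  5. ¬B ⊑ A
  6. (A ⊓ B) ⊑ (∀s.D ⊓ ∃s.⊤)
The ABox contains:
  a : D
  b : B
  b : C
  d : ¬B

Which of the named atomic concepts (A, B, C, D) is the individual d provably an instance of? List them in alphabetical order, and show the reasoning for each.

{A}

1. d : A?  L(d) = {¬B} ∪ {¬A}
   clash {B, ¬B} at d — d ∈ A
2. d : B?  L(d) = {¬B} ∪ {¬B}
   apply at d: ¬B⊑A
   open: L(d) ⊇ {A, ¬B, ¬C, ∃r.∀s.¬A} (+ ∃-successors) — d ∉ B possible
3. d : C?  L(d) = {¬B} ∪ {¬C}
   apply at d: ¬B⊑A
   open: L(d) ⊇ {A, ¬B, ¬C, ∃r.∀s.¬A} (+ ∃-successors) — d ∉ C possible
4. d : D?  L(d) = {¬B} ∪ {¬D}
   apply at d: ¬B⊑A
   open: L(d) ⊇ {A, ¬B, ¬C, ¬D, ∃r.∀s.¬A} (+ ∃-successors) — d ∉ D possible
5. Entailed for d: {A}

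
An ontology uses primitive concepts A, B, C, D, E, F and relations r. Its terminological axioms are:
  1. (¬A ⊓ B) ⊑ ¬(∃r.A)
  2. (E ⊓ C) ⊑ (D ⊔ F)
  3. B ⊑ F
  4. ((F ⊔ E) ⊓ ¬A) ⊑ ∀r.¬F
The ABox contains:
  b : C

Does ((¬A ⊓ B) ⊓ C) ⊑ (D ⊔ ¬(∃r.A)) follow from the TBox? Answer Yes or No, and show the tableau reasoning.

1. ((¬A ⊓ B) ⊓ C) ⊑ (D ⊔ ¬(∃r.A))  ⇔  (((¬A ⊓ B) ⊓ C) ⊓ (¬D ⊓ ∃r.A)) unsat w.r.t. T
   all branches close; clash {A, ¬A} at an ∃-successor
2. Hence ((¬A ⊓ B) ⊓ C) ⊑ (D ⊔ ¬(∃r.A)): entailed.

Yes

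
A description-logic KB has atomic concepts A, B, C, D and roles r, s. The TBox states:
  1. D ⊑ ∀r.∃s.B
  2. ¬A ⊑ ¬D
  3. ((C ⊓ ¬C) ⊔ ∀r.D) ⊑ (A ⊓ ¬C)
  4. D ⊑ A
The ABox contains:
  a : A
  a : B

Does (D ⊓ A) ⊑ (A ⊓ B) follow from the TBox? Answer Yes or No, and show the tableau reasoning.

No

1. (D ⊓ A) ⊑ (A ⊓ B)  ⇔  ((D ⊓ A) ⊓ (¬A ⊔ ¬B)) unsat w.r.t. T
   apply at x₀: D⊑∀r.∃s.B
   open: L(x₀) ⊇ {A, D, ¬B, ¬C, ∀r.∃s.B, …} (+ ∃-successors)
2. Hence (D ⊓ A) ⊑ (A ⊓ B): not entailed.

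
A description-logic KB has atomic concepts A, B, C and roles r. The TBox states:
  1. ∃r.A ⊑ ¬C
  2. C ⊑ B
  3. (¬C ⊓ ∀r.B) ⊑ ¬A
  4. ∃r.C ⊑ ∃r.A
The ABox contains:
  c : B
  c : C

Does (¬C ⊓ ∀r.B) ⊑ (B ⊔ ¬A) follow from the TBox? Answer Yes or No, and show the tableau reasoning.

1. (¬C ⊓ ∀r.B) ⊑ (B ⊔ ¬A)  ⇔  ((¬C ⊓ ∀r.B) ⊓ (¬B ⊓ A)) unsat w.r.t. T
   all branches close; clash {A, ¬A} at x₀
2. Hence (¬C ⊓ ∀r.B) ⊑ (B ⊔ ¬A): entailed.

Yes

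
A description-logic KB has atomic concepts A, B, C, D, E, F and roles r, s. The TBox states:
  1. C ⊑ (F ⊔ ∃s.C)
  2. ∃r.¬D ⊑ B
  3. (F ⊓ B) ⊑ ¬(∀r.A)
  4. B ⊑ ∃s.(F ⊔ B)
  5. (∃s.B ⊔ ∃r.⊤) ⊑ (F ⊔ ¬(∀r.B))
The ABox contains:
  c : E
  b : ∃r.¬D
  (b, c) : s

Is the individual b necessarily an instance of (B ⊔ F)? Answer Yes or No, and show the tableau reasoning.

Yes

1. b : (B ⊔ F)?  L(b) = {∃r.¬D} ∪ {(¬B ⊓ ¬F)}
   clash {B, ¬B} at b — b ∈ (B ⊔ F)
2. Hence b : (B ⊔ F): entailed.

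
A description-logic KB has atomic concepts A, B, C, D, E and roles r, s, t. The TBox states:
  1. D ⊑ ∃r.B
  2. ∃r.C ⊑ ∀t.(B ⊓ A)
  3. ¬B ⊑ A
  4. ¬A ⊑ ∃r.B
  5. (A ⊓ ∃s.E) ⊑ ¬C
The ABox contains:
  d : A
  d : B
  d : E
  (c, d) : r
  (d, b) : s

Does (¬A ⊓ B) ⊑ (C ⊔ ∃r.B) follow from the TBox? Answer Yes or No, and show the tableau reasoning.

1. (¬A ⊓ B) ⊑ (C ⊔ ∃r.B)  ⇔  ((¬A ⊓ B) ⊓ (¬C ⊓ ∀r.¬B)) unsat w.r.t. T
   all branches close; clash {B, ¬B} at an ∃-successor
2. Hence (¬A ⊓ B) ⊑ (C ⊔ ∃r.B): entailed.

Yes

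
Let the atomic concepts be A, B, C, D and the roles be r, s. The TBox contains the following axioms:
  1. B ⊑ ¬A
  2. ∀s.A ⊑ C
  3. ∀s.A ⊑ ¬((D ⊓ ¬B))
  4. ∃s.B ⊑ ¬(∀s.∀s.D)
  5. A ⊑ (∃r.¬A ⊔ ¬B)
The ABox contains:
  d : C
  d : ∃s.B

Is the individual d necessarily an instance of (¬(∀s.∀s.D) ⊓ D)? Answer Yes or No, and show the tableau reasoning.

No

1. d : (¬(∀s.∀s.D) ⊓ D)?  L(d) = {C, ∃s.B} ∪ {(∀s.∀s.D ⊔ ¬D)}
   apply at d: ∃s.B⊑¬(∀s.∀s.D)
   open: L(d) ⊇ {C, ¬A, ¬B, ¬D, ∃s.B, …} (+ ∃-successors) — d ∉ (¬(∀s.∀s.D) ⊓ D) possible
2. Hence d : (¬(∀s.∀s.D) ⊓ D): not entailed.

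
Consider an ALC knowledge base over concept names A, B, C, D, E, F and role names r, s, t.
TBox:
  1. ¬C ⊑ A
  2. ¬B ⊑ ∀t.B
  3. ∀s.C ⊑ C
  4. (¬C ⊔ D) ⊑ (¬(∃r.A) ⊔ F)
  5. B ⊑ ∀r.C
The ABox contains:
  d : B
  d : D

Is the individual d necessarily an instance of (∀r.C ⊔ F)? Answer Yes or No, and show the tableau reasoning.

1. d : (∀r.C ⊔ F)?  L(d) = {B, D} ∪ {(∃r.¬C ⊓ ¬F)}
   clash {F, ¬F} at d — d ∈ (∀r.C ⊔ F)
2. Hence d : (∀r.C ⊔ F): entailed.

Yes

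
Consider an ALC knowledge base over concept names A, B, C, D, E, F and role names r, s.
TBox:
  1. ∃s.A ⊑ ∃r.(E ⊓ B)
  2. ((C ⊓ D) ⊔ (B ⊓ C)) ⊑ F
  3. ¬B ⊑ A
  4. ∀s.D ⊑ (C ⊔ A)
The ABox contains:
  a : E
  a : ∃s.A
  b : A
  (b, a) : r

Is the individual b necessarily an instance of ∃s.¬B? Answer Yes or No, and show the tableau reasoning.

1. b : ∃s.¬B?  L(b) = {A} ∪ {∀s.B}
   open: L(b) ⊇ {A, ¬B, ¬C, ∀s.B, ∀s.¬A, …} (+ ∃-successors) — b ∉ ∃s.¬B possible
2. Hence b : ∃s.¬B: not entailed.

No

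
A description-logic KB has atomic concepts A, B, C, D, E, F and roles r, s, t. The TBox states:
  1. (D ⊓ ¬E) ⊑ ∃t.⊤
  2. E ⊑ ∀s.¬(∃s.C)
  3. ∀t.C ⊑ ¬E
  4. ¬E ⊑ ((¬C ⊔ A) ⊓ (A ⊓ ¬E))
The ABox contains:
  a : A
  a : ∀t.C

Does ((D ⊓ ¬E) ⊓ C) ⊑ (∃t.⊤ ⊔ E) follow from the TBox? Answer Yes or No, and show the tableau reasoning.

1. ((D ⊓ ¬E) ⊓ C) ⊑ (∃t.⊤ ⊔ E)  ⇔  (((D ⊓ ¬E) ⊓ C) ⊓ (∀t.⊥ ⊓ ¬E)) unsat w.r.t. T
   all branches close; clash ⊥ at an ∃-successor
2. Hence ((D ⊓ ¬E) ⊓ C) ⊑ (∃t.⊤ ⊔ E): entailed.

Yes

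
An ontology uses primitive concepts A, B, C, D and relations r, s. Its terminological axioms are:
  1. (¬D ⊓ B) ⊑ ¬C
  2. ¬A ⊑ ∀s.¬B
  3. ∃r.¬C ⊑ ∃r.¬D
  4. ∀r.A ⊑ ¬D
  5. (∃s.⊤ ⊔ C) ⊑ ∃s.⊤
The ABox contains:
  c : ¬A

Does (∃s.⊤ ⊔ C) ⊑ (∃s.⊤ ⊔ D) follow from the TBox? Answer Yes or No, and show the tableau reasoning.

Yes

1. (∃s.⊤ ⊔ C) ⊑ (∃s.⊤ ⊔ D)  ⇔  ((∃s.⊤ ⊔ C) ⊓ (∀s.⊥ ⊓ ¬D)) unsat w.r.t. T
   all branches close; clash {C, ¬C} at x₀
2. Hence (∃s.⊤ ⊔ C) ⊑ (∃s.⊤ ⊔ D): entailed.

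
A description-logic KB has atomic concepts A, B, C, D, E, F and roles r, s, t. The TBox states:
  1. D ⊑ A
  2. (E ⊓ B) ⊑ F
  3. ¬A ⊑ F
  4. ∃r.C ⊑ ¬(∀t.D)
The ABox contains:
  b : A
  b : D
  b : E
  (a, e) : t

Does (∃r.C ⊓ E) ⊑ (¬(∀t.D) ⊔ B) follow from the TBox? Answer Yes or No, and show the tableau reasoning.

1. (∃r.C ⊓ E) ⊑ (¬(∀t.D) ⊔ B)  ⇔  ((∃r.C ⊓ E) ⊓ (∀t.D ⊓ ¬B)) unsat w.r.t. T
   all branches close; clash {D, ¬D} at an ∃-successor
2. Hence (∃r.C ⊓ E) ⊑ (¬(∀t.D) ⊔ B): entailed.

Yes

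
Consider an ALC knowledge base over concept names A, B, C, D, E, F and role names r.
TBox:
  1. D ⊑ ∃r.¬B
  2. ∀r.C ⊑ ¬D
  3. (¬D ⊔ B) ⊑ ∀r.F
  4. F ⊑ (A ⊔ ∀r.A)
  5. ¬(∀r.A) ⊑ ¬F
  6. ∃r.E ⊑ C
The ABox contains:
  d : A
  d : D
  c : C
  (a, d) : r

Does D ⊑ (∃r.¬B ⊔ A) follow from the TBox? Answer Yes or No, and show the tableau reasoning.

1. D ⊑ (∃r.¬B ⊔ A)  ⇔  (D ⊓ (∀r.B ⊓ ¬A)) unsat w.r.t. T
   all branches close; clash {D, ¬D} at x₀
2. Hence D ⊑ (∃r.¬B ⊔ A): entailed.

Yes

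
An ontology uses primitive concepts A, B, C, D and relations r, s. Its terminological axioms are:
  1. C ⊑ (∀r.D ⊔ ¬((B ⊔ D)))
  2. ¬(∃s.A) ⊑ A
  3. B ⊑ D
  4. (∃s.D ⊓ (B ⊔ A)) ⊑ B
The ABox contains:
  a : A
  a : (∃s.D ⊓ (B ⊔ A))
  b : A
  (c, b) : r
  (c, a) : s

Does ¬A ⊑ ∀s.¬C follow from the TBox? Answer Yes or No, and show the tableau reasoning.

1. ¬A ⊑ ∀s.¬C  ⇔  (¬A ⊓ ∃s.C) unsat w.r.t. T
   open: L(x₀) ⊇ {¬A, ¬B, ¬C, ∀s.¬D, ∃s.A, …} (+ ∃-successors)
2. Hence ¬A ⊑ ∀s.¬C: not entailed.

No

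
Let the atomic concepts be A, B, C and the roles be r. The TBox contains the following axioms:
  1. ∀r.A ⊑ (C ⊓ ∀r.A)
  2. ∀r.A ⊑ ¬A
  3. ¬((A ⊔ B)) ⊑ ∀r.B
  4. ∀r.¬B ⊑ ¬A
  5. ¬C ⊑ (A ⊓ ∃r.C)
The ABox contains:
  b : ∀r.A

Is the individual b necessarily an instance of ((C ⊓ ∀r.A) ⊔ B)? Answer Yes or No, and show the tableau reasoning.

1. b : ((C ⊓ ∀r.A) ⊔ B)?  L(b) = {∀r.A} ∪ {((¬C ⊔ ∃r.¬A) ⊓ ¬B)}
   clash {A, ¬A} at b — b ∈ ((C ⊓ ∀r.A) ⊔ B)
2. Hence b : ((C ⊓ ∀r.A) ⊔ B): entailed.

Yes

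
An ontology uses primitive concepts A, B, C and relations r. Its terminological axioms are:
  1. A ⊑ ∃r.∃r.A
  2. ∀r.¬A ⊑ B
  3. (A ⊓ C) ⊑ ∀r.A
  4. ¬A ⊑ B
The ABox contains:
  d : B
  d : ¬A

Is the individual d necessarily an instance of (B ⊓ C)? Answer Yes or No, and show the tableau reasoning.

No

1. d : (B ⊓ C)?  L(d) = {B, ¬A} ∪ {(¬B ⊔ ¬C)}
   open: L(d) ⊇ {B, ¬A, ¬C} — d ∉ (B ⊓ C) possible
2. Hence d : (B ⊓ C): not entailed.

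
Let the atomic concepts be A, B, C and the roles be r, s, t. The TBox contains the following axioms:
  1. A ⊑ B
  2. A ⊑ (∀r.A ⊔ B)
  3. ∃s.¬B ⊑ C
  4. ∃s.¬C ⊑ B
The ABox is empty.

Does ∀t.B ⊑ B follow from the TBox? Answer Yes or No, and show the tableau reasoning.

1. ∀t.B ⊑ B  ⇔  (∀t.B ⊓ ¬B) unsat w.r.t. T
   open: L(x₀) ⊇ {¬A, ¬B, ∀s.B, ∀s.C, ∀t.B}
2. Hence ∀t.B ⊑ B: not entailed.

No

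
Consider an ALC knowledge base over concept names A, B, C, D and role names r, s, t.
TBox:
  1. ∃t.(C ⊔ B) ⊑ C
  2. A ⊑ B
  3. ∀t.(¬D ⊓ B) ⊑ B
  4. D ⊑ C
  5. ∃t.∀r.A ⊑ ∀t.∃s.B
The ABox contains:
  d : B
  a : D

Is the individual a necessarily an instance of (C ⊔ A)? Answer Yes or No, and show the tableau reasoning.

Yes

1. a : (C ⊔ A)?  L(a) = {D} ∪ {(¬C ⊓ ¬A)}
   clash {C, ¬C} at a — a ∈ (C ⊔ A)
2. Hence a : (C ⊔ A): entailed.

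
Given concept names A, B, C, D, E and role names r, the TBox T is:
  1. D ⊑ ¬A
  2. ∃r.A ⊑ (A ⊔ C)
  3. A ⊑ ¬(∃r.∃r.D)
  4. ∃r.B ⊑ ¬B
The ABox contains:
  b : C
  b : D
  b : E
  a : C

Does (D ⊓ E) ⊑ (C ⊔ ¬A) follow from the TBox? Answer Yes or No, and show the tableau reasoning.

1. (D ⊓ E) ⊑ (C ⊔ ¬A)  ⇔  ((D ⊓ E) ⊓ (¬C ⊓ A)) unsat w.r.t. T
   all branches close; clash {A, ¬A} at x₀
2. Hence (D ⊓ E) ⊑ (C ⊔ ¬A): entailed.

Yes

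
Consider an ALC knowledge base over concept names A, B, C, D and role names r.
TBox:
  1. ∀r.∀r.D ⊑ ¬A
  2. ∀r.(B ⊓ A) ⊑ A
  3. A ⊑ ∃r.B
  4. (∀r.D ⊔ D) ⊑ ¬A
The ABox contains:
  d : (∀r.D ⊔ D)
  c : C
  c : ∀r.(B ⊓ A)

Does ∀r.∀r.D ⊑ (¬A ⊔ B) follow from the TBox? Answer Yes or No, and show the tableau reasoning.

1. ∀r.∀r.D ⊑ (¬A ⊔ B)  ⇔  (∀r.∀r.D ⊓ (A ⊓ ¬B)) unsat w.r.t. T
   all branches close; clash {A, ¬A} at x₀
2. Hence ∀r.∀r.D ⊑ (¬A ⊔ B): entailed.

Yes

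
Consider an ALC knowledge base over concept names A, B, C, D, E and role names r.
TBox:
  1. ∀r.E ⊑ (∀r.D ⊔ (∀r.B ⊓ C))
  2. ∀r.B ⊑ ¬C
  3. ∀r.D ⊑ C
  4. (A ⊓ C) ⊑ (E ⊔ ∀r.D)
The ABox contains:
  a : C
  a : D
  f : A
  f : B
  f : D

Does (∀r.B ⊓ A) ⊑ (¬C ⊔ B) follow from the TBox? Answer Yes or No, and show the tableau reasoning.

Yes

1. (∀r.B ⊓ A) ⊑ (¬C ⊔ B)  ⇔  ((∀r.B ⊓ A) ⊓ (C ⊓ ¬B)) unsat w.r.t. T
   all branches close; clash {C, ¬C} at x₀
2. Hence (∀r.B ⊓ A) ⊑ (¬C ⊔ B): entailed.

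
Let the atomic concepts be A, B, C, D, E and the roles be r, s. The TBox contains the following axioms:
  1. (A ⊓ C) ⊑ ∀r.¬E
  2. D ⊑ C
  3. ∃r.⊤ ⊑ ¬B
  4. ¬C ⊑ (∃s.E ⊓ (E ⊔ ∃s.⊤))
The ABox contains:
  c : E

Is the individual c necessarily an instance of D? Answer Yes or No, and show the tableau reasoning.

No

1. c : D?  L(c) = {E} ∪ {¬D}
   open: L(c) ⊇ {C, E, ¬A, ¬D, ∀r.⊥} — c ∉ D possible
2. Hence c : D: not entailed.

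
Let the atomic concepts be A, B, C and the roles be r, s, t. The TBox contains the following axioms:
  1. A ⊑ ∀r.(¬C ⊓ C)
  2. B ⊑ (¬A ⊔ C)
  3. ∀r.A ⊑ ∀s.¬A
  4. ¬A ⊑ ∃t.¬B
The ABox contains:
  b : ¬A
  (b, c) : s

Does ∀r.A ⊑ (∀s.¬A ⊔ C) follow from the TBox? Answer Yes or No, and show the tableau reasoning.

Yes

1. ∀r.A ⊑ (∀s.¬A ⊔ C)  ⇔  (∀r.A ⊓ (∃s.A ⊓ ¬C)) unsat w.r.t. T
   all branches close; clash {C, ¬C} at x₀
2. Hence ∀r.A ⊑ (∀s.¬A ⊔ C): entailed.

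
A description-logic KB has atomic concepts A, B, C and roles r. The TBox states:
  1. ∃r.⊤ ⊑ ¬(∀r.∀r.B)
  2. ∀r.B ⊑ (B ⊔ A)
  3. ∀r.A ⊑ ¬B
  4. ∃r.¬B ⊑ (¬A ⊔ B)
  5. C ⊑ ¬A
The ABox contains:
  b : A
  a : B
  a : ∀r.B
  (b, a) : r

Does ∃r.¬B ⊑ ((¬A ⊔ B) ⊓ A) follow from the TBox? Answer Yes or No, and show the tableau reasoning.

1. ∃r.¬B ⊑ ((¬A ⊔ B) ⊓ A)  ⇔  (∃r.¬B ⊓ ((A ⊓ ¬B) ⊔ ¬A)) unsat w.r.t. T
   apply at x₀: ∃r.¬B⊑(¬A ⊔ B)
   open: L(x₀) ⊇ {¬A, ¬C, ∃r.¬A, ∃r.¬B, ∃r.∃r.¬B} (+ ∃-successors)
2. Hence ∃r.¬B ⊑ ((¬A ⊔ B) ⊓ A): not entailed.

No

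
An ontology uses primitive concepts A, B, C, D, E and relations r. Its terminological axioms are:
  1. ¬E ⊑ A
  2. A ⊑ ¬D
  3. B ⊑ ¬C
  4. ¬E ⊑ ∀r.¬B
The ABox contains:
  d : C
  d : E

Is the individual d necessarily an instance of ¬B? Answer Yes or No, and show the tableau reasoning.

Yes

1. d : ¬B?  L(d) = {C, E} ∪ {B}
   clash {C, ¬C} at d — d ∈ ¬B
2. Hence d : ¬B: entailed.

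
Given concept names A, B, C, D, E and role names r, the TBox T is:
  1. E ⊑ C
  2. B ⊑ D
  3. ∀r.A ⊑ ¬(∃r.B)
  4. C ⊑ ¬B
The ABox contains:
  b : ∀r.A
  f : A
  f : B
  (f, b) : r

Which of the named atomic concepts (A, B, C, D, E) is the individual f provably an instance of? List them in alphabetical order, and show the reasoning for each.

1. f : A?  L(f) = {A, B} ∪ {¬A}
   clash {A, ¬A} at f — f ∈ A
2. f : B?  L(f) = {A, B} ∪ {¬B}
   clash {B, ¬B} at f — f ∈ B
3. f : C?  L(f) = {A, B} ∪ {¬C}
   apply at f: B⊑D
   open: L(f) ⊇ {A, B, D, ¬C, ¬E, …} (+ ∃-successors) — f ∉ C possible
4. f : D?  L(f) = {A, B} ∪ {¬D}
   clash {D, ¬D} at f — f ∈ D
5. f : E?  L(f) = {A, B} ∪ {¬E}
   apply at f: B⊑D
   open: L(f) ⊇ {A, B, D, ¬C, ¬E, …} (+ ∃-successors) — f ∉ E possible
6. Entailed for f: {A, B, D}

{A, B, D}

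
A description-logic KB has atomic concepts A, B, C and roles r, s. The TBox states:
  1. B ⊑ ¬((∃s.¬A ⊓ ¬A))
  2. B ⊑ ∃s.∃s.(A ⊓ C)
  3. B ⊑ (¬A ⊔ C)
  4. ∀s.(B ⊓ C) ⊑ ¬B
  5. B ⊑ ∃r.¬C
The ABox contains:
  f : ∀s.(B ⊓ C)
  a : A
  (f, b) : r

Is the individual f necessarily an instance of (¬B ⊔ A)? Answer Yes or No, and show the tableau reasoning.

1. f : (¬B ⊔ A)?  L(f) = {∀s.(B ⊓ C)} ∪ {(B ⊓ ¬A)}
   clash {A, ¬A} at f — f ∈ (¬B ⊔ A)
2. Hence f : (¬B ⊔ A): entailed.

Yes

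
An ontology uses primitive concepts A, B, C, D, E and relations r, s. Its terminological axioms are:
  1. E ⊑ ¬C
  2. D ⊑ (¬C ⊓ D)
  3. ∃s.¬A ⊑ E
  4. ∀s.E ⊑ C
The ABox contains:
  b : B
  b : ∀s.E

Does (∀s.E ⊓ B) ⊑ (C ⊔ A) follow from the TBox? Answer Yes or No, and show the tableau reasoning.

Yes

1. (∀s.E ⊓ B) ⊑ (C ⊔ A)  ⇔  ((∀s.E ⊓ B) ⊓ (¬C ⊓ ¬A)) unsat w.r.t. T
   all branches close; clash {C, ¬C} at x₀
2. Hence (∀s.E ⊓ B) ⊑ (C ⊔ A): entailed.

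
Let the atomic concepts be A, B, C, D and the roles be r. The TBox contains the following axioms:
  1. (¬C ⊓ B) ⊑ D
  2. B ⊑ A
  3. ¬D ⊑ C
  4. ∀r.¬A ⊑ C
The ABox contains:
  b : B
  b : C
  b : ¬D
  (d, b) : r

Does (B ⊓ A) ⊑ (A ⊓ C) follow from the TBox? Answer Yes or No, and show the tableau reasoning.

No

1. (B ⊓ A) ⊑ (A ⊓ C)  ⇔  ((B ⊓ A) ⊓ (¬A ⊔ ¬C)) unsat w.r.t. T
   open: L(x₀) ⊇ {A, B, D, ¬C, ∃r.A} (+ ∃-successors)
2. Hence (B ⊓ A) ⊑ (A ⊓ C): not entailed.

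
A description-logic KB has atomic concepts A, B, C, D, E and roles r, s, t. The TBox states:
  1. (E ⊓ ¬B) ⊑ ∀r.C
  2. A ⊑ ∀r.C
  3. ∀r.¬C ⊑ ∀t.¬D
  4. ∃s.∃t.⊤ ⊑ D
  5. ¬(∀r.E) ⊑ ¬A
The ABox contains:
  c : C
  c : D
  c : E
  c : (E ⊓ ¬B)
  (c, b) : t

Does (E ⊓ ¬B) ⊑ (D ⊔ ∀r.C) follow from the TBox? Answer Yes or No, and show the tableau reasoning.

Yes

1. (E ⊓ ¬B) ⊑ (D ⊔ ∀r.C)  ⇔  ((E ⊓ ¬B) ⊓ (¬D ⊓ ∃r.¬C)) unsat w.r.t. T
   all branches close; clash {D, ¬D} at x₀
2. Hence (E ⊓ ¬B) ⊑ (D ⊔ ∀r.C): entailed.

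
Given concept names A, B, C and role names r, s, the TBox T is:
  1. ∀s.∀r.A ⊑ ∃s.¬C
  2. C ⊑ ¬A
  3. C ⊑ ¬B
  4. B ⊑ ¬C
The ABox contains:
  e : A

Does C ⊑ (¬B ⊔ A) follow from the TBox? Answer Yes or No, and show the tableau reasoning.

Yes

1. C ⊑ (¬B ⊔ A)  ⇔  (C ⊓ (B ⊓ ¬A)) unsat w.r.t. T
   all branches close; clash {C, ¬C} at x₀
2. Hence C ⊑ (¬B ⊔ A): entailed.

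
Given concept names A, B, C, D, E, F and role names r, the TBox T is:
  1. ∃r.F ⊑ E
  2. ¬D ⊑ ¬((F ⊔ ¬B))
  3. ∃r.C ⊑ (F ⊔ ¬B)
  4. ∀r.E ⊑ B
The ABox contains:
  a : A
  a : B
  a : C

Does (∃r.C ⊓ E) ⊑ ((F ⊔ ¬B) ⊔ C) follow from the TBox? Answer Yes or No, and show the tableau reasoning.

Yes

1. (∃r.C ⊓ E) ⊑ ((F ⊔ ¬B) ⊔ C)  ⇔  ((∃r.C ⊓ E) ⊓ ((¬F ⊓ B) ⊓ ¬C)) unsat w.r.t. T
   all branches close; clash {B, ¬B} at x₀
2. Hence (∃r.C ⊓ E) ⊑ ((F ⊔ ¬B) ⊔ C): entailed.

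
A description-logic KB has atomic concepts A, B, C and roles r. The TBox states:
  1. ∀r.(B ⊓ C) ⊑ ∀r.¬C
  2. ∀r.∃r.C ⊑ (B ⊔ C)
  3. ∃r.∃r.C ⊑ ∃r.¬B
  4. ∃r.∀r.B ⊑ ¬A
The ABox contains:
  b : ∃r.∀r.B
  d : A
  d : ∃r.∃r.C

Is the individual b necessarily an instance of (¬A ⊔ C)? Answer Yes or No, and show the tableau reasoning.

1. b : (¬A ⊔ C)?  L(b) = {∃r.∀r.B} ∪ {(A ⊓ ¬C)}
   clash {A, ¬A} at b — b ∈ (¬A ⊔ C)
2. Hence b : (¬A ⊔ C): entailed.

Yes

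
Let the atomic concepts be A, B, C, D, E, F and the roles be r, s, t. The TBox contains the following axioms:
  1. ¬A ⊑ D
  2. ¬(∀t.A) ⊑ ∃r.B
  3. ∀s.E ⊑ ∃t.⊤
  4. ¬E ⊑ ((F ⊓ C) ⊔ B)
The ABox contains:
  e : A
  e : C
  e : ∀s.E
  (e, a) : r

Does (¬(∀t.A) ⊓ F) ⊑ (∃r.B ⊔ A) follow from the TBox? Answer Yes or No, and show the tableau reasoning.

Yes

1. (¬(∀t.A) ⊓ F) ⊑ (∃r.B ⊔ A)  ⇔  ((∃t.¬A ⊓ F) ⊓ (∀r.¬B ⊓ ¬A)) unsat w.r.t. T
   all branches close; clash {B, ¬B} at an ∃-successor
2. Hence (¬(∀t.A) ⊓ F) ⊑ (∃r.B ⊔ A): entailed.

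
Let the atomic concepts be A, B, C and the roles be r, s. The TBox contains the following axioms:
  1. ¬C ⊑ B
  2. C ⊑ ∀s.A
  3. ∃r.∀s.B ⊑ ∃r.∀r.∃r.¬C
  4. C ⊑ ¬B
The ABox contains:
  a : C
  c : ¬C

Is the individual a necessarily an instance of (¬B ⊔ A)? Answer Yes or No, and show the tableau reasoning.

Yes

1. a : (¬B ⊔ A)?  L(a) = {C} ∪ {(B ⊓ ¬A)}
   clash {B, ¬B} at a — a ∈ (¬B ⊔ A)
2. Hence a : (¬B ⊔ A): entailed.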